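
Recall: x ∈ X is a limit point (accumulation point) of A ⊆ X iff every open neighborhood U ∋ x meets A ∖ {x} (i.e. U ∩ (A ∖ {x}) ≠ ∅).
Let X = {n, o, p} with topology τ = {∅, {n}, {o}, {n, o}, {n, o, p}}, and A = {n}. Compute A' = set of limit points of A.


A' = {p}

For each x ∈ X, list the open sets U ∈ τ with x ∈ U, then check whether U ∩ (A ∖ {x}) ≠ ∅ for every such U.
  x = n: open {n} ∋ x has {n} ∩ (A ∖ {n}) = ∅, so x is NOT a limit point.
  x = o: open {o} ∋ x has {o} ∩ (A ∖ {o}) = ∅, so x is NOT a limit point.
  x = p: opens ∋ x are {n, o, p}; each meets A ∖ {p}, so x IS a limit point.
Collecting: A' = {p}.


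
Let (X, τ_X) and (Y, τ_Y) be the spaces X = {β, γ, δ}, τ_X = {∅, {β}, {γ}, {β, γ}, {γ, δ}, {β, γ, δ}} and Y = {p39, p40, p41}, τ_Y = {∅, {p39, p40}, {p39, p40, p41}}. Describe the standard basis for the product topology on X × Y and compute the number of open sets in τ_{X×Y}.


Basis B = {∅ × ∅, {β} × {p39, p40}, {γ} × {p39, p40}, {β} × {p39, p40, p41}, {γ} × {p39, p40, p41}, {β, γ} × {p39, p40}, {γ, δ} × {p39, p40}, {β, γ} × {p39, p40, p41}, {β, γ, δ} × {p39, p40}, {γ, δ} × {p39, p40, p41}, {β, γ, δ} × {p39, p40, p41}}; |τ_{X×Y}| = 18.

Enumerate products U × V with U ∈ τ_X, V ∈ τ_Y (deduplicated):
  ∅ × ∅ = {} (∅)
  {β} × {p39, p40} = {(β,p39), (β,p40)}
  {γ} × {p39, p40} = {(γ,p39), (γ,p40)}
  {β} × {p39, p40, p41} = {(β,p39), (β,p40), (β,p41)}
  {γ} × {p39, p40, p41} = {(γ,p39), (γ,p40), (γ,p41)}
  {β, γ} × {p39, p40} = {(β,p39), (β,p40), (γ,p39), (γ,p40)}
  {γ, δ} × {p39, p40} = {(γ,p39), (γ,p40), (δ,p39), (δ,p40)}
  {β, γ} × {p39, p40, p41} = {(β,p39), (β,p40), (β,p41), (γ,p39), (γ,p40), (γ,p41)}
  {β, γ, δ} × {p39, p40} = {(β,p39), (β,p40), (γ,p39), (γ,p40), (δ,p39), (δ,p40)}
  {γ, δ} × {p39, p40, p41} = {(γ,p39), (γ,p40), (γ,p41), (δ,p39), (δ,p40), (δ,p41)}
  {β, γ, δ} × {p39, p40, p41} = {(β,p39), (β,p40), (β,p41), (γ,p39), (γ,p40), (γ,p41), (δ,p39), (δ,p40), (δ,p41)}
These 11 distinct sets form the basis B.
Close under arbitrary unions to get τ_{X×Y}; counting gives |τ_{X×Y}| = 18.


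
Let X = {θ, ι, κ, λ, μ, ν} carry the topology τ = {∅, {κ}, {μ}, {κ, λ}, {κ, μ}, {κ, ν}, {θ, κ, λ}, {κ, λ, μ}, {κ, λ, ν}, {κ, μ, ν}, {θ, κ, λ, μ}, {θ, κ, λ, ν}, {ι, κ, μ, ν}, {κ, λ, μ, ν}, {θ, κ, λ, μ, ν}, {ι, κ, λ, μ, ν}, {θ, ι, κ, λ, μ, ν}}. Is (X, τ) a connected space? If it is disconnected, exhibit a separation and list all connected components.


(X, τ) is connected.

Find clopen sets (U ∈ τ with X ∖ U ∈ τ):
  U = ∅, X ∖ U = {θ, ι, κ, λ, μ, ν} — both open, so U is clopen.
  U = {θ, ι, κ, λ, μ, ν}, X ∖ U = ∅ — both open, so U is clopen.
Only trivial clopens (∅ and X) exist, so (X, τ) is connected.
Compute connected components by grouping points that agree on all clopens:
  component: {θ, ι, κ, λ, μ, ν}


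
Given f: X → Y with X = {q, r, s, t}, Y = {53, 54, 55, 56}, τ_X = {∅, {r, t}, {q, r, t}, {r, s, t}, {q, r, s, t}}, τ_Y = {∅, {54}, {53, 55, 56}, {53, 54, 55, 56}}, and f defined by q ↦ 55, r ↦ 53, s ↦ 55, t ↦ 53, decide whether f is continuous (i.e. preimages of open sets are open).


f IS continuous.

Compute f^{-1}(U) for each U ∈ τ_Y:
  U = ∅: f^{-1}(U) = ∅ ∈ τ_X ✓.
  U = {54}: f^{-1}(U) = ∅ ∈ τ_X ✓.
  U = {53, 55, 56}: f^{-1}(U) = {q, r, s, t} ∈ τ_X ✓.
  U = {53, 54, 55, 56}: f^{-1}(U) = {q, r, s, t} ∈ τ_X ✓.
Every preimage lies in τ_X, so f IS continuous.


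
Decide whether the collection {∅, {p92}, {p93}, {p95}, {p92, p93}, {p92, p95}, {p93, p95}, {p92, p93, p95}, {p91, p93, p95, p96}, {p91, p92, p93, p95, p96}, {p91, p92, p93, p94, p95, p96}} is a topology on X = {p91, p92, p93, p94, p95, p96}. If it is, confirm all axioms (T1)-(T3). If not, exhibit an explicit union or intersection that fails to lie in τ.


τ IS a topology on X.

Axiom (T1): ∅ ∈ τ? Yes; X ∈ τ? Yes.
Axiom (T2/T3): check pairwise unions and intersections of members of τ.
All pairwise intersections and unions checked — each lies in τ. Therefore τ satisfies (T1), (T2), (T3): it IS a topology on X.


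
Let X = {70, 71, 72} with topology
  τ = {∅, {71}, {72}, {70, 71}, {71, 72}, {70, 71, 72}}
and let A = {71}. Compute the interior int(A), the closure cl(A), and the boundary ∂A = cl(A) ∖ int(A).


int(A) = {71}, cl(A) = {70, 71}, ∂A = {70}.

Closed sets in (X, τ) are complements of opens:
  closed(X, τ) = {∅, {70}, {72}, {70, 71}, {70, 72}, {70, 71, 72}}.
int(A) = ⋃ {U ∈ τ : U ⊆ A}. Opens contained in A: ∅, {71}.
Taking the union of these: int(A) = {71}.
cl(A) = ⋂ {C closed : A ⊆ C}. Closed sets containing A: {70, 71}, {70, 71, 72}.
Intersecting these: cl(A) = {70, 71}.
∂A = cl(A) ∖ int(A) = {70, 71} ∖ {71} = {70}.


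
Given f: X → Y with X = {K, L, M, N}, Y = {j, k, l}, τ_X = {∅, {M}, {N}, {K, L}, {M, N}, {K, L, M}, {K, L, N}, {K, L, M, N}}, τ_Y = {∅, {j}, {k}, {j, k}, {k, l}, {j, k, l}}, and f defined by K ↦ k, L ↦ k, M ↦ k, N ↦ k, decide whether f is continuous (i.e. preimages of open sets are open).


f IS continuous.

Compute f^{-1}(U) for each U ∈ τ_Y:
  U = ∅: f^{-1}(U) = ∅ ∈ τ_X ✓.
  U = {j}: f^{-1}(U) = ∅ ∈ τ_X ✓.
  U = {k}: f^{-1}(U) = {K, L, M, N} ∈ τ_X ✓.
  U = {j, k}: f^{-1}(U) = {K, L, M, N} ∈ τ_X ✓.
  U = {k, l}: f^{-1}(U) = {K, L, M, N} ∈ τ_X ✓.
  U = {j, k, l}: f^{-1}(U) = {K, L, M, N} ∈ τ_X ✓.
Every preimage lies in τ_X, so f IS continuous.


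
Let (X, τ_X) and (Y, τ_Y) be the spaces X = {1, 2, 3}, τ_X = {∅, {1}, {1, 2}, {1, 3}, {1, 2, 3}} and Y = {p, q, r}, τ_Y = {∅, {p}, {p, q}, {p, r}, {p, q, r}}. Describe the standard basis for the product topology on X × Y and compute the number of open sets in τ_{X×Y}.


Basis B = {∅ × ∅, {1} × {p}, {1} × {p, q}, {1} × {p, r}, {1, 2} × {p}, {1, 3} × {p}, {1} × {p, q, r}, {1, 2, 3} × {p}, {1, 2} × {p, q}, {1, 3} × {p, q}, {1, 2} × {p, r}, {1, 3} × {p, r}, {1, 2} × {p, q, r}, {1, 3} × {p, q, r}, {1, 2, 3} × {p, q}, {1, 2, 3} × {p, r}, {1, 2, 3} × {p, q, r}}; |τ_{X×Y}| = 48.

Enumerate products U × V with U ∈ τ_X, V ∈ τ_Y (deduplicated):
  ∅ × ∅ = {} (∅)
  {1} × {p} = {(1,p)}
  {1} × {p, q} = {(1,p), (1,q)}
  {1} × {p, r} = {(1,p), (1,r)}
  {1, 2} × {p} = {(1,p), (2,p)}
  {1, 3} × {p} = {(1,p), (3,p)}
  {1} × {p, q, r} = {(1,p), (1,q), (1,r)}
  {1, 2, 3} × {p} = {(1,p), (2,p), (3,p)}
  {1, 2} × {p, q} = {(1,p), (1,q), (2,p), (2,q)}
  {1, 3} × {p, q} = {(1,p), (1,q), (3,p), (3,q)}
  {1, 2} × {p, r} = {(1,p), (1,r), (2,p), (2,r)}
  {1, 3} × {p, r} = {(1,p), (1,r), (3,p), (3,r)}
  {1, 2} × {p, q, r} = {(1,p), (1,q), (1,r), (2,p), (2,q), (2,r)}
  {1, 3} × {p, q, r} = {(1,p), (1,q), (1,r), (3,p), (3,q), (3,r)}
  {1, 2, 3} × {p, q} = {(1,p), (1,q), (2,p), (2,q), (3,p), (3,q)}
  {1, 2, 3} × {p, r} = {(1,p), (1,r), (2,p), (2,r), (3,p), (3,r)}
  {1, 2, 3} × {p, q, r} = {(1,p), (1,q), (1,r), (2,p), (2,q), (2,r), (3,p), (3,q), (3,r)}
These 17 distinct sets form the basis B.
Close under arbitrary unions to get τ_{X×Y}; counting gives |τ_{X×Y}| = 48.


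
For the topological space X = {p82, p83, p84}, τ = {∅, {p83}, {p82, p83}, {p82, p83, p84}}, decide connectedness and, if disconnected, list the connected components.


(X, τ) is connected.

Find clopen sets (U ∈ τ with X ∖ U ∈ τ):
  U = ∅, X ∖ U = {p82, p83, p84} — both open, so U is clopen.
  U = {p82, p83, p84}, X ∖ U = ∅ — both open, so U is clopen.
Only trivial clopens (∅ and X) exist, so (X, τ) is connected.
Compute connected components by grouping points that agree on all clopens:
  component: {p82, p83, p84}


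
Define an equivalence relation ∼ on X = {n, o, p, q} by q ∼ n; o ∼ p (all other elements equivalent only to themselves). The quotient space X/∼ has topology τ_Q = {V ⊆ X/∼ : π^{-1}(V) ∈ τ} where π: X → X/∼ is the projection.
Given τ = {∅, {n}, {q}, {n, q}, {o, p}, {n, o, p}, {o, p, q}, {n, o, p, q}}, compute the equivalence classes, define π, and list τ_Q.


X/∼ = {[n=q], [o=p]}; |τ_Q| = 4.

Equivalence classes: [n=q], [o=p].
Quotient map π: X → X/∼ sends n ↦ [n=q], o ↦ [o=p], p ↦ [o=p], q ↦ [n=q].
For each subset V ⊆ X/∼, compute π^{-1}(V) ⊆ X and check whether π^{-1}(V) ∈ τ. V is open in τ_Q iff π^{-1}(V) ∈ τ.
  V = {}: π^{-1}(V) = ∅ ∈ τ ✓.
  V = {[n=q]}: π^{-1}(V) = {n, q} ∈ τ ✓.
  V = {[o=p]}: π^{-1}(V) = {o, p} ∈ τ ✓.
  V = {[n=q], [o=p]}: π^{-1}(V) = {n, o, p, q} ∈ τ ✓.
Open sets in the quotient: τ_Q = {{}, {[n=q]}, {[o=p]}, {[n=q], [o=p]}} (4 elements).


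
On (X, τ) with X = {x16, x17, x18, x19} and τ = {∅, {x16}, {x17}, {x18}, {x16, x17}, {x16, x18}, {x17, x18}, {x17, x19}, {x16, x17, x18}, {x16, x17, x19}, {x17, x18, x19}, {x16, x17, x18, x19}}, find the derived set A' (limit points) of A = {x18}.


A' = ∅

For each x ∈ X, list the open sets U ∈ τ with x ∈ U, then check whether U ∩ (A ∖ {x}) ≠ ∅ for every such U.
  x = x16: open {x16} ∋ x has {x16} ∩ (A ∖ {x16}) = ∅, so x is NOT a limit point.
  x = x17: open {x17} ∋ x has {x17} ∩ (A ∖ {x17}) = ∅, so x is NOT a limit point.
  x = x18: open {x18} ∋ x has {x18} ∩ (A ∖ {x18}) = ∅, so x is NOT a limit point.
  x = x19: open {x17, x19} ∋ x has {x17, x19} ∩ (A ∖ {x19}) = ∅, so x is NOT a limit point.
Collecting: A' = ∅.


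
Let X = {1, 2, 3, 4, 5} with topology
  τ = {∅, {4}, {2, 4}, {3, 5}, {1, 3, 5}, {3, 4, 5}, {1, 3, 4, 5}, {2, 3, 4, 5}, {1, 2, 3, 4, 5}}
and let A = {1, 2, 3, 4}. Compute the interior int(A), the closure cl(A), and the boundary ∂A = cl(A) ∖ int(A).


int(A) = {2, 4}, cl(A) = {1, 2, 3, 4, 5}, ∂A = {1, 3, 5}.

Closed sets in (X, τ) are complements of opens:
  closed(X, τ) = {∅, {1}, {2}, {1, 2}, {2, 4}, {1, 2, 4}, {1, 3, 5}, {1, 2, 3, 5}, {1, 2, 3, 4, 5}}.
int(A) = ⋃ {U ∈ τ : U ⊆ A}. Opens contained in A: ∅, {4}, {2, 4}.
Taking the union of these: int(A) = {2, 4}.
cl(A) = ⋂ {C closed : A ⊆ C}. Closed sets containing A: {1, 2, 3, 4, 5}.
Intersecting these: cl(A) = {1, 2, 3, 4, 5}.
∂A = cl(A) ∖ int(A) = {1, 2, 3, 4, 5} ∖ {2, 4} = {1, 3, 5}.


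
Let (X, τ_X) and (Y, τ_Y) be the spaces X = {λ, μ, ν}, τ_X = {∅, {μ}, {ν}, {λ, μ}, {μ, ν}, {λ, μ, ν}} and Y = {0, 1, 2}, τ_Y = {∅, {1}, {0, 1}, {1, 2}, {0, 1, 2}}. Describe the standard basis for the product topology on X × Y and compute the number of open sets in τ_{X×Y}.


Basis B = {∅ × ∅, {μ} × {1}, {ν} × {1}, {λ, μ} × {1}, {μ} × {0, 1}, {μ} × {1, 2}, {μ, ν} × {1}, {ν} × {0, 1}, {ν} × {1, 2}, {λ, μ, ν} × {1}, {μ} × {0, 1, 2}, {ν} × {0, 1, 2}, {λ, μ} × {0, 1}, {λ, μ} × {1, 2}, {μ, ν} × {0, 1}, {μ, ν} × {1, 2}, {λ, μ} × {0, 1, 2}, {λ, μ, ν} × {0, 1}, {λ, μ, ν} × {1, 2}, {μ, ν} × {0, 1, 2}, {λ, μ, ν} × {0, 1, 2}}; |τ_{X×Y}| = 70.

Enumerate products U × V with U ∈ τ_X, V ∈ τ_Y (deduplicated):
  ∅ × ∅ = {} (∅)
  {μ} × {1} = {(μ,1)}
  {ν} × {1} = {(ν,1)}
  {λ, μ} × {1} = {(λ,1), (μ,1)}
  {μ} × {0, 1} = {(μ,0), (μ,1)}
  {μ} × {1, 2} = {(μ,1), (μ,2)}
  {μ, ν} × {1} = {(μ,1), (ν,1)}
  {ν} × {0, 1} = {(ν,0), (ν,1)}
  {ν} × {1, 2} = {(ν,1), (ν,2)}
  {λ, μ, ν} × {1} = {(λ,1), (μ,1), (ν,1)}
  {μ} × {0, 1, 2} = {(μ,0), (μ,1), (μ,2)}
  {ν} × {0, 1, 2} = {(ν,0), (ν,1), (ν,2)}
  {λ, μ} × {0, 1} = {(λ,0), (λ,1), (μ,0), (μ,1)}
  {λ, μ} × {1, 2} = {(λ,1), (λ,2), (μ,1), (μ,2)}
  {μ, ν} × {0, 1} = {(μ,0), (μ,1), (ν,0), (ν,1)}
  {μ, ν} × {1, 2} = {(μ,1), (μ,2), (ν,1), (ν,2)}
  {λ, μ} × {0, 1, 2} = {(λ,0), (λ,1), (λ,2), (μ,0), (μ,1), (μ,2)}
  {λ, μ, ν} × {0, 1} = {(λ,0), (λ,1), (μ,0), (μ,1), (ν,0), (ν,1)}
  {λ, μ, ν} × {1, 2} = {(λ,1), (λ,2), (μ,1), (μ,2), (ν,1), (ν,2)}
  {μ, ν} × {0, 1, 2} = {(μ,0), (μ,1), (μ,2), (ν,0), (ν,1), (ν,2)}
  {λ, μ, ν} × {0, 1, 2} = {(λ,0), (λ,1), (λ,2), (μ,0), (μ,1), (μ,2), (ν,0), (ν,1), (ν,2)}
These 21 distinct sets form the basis B.
Close under arbitrary unions to get τ_{X×Y}; counting gives |τ_{X×Y}| = 70.


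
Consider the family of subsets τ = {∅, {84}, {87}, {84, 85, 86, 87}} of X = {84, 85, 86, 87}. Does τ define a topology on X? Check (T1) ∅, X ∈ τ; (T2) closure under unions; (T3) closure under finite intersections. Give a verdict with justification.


τ is NOT a topology on X.

Axiom (T1): ∅ ∈ τ? Yes; X ∈ τ? Yes.
Axiom (T2/T3): check pairwise unions and intersections of members of τ.
Counterexample for (T2): {84} ∪ {87} = {84, 87} ∉ τ. Therefore τ is NOT a topology.


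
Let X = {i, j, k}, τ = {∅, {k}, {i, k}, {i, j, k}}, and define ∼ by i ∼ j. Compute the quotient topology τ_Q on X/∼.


X/∼ = {[i=j], [k]}; |τ_Q| = 3.

Equivalence classes: [i=j], [k].
Quotient map π: X → X/∼ sends i ↦ [i=j], j ↦ [i=j], k ↦ [k].
For each subset V ⊆ X/∼, compute π^{-1}(V) ⊆ X and check whether π^{-1}(V) ∈ τ. V is open in τ_Q iff π^{-1}(V) ∈ τ.
  V = {}: π^{-1}(V) = ∅ ∈ τ ✓.
  V = {[i=j]}: π^{-1}(V) = {i, j} ∉ τ ✗.
  V = {[k]}: π^{-1}(V) = {k} ∈ τ ✓.
  V = {[i=j], [k]}: π^{-1}(V) = {i, j, k} ∈ τ ✓.
Open sets in the quotient: τ_Q = {{}, {[k]}, {[i=j], [k]}} (3 elements).


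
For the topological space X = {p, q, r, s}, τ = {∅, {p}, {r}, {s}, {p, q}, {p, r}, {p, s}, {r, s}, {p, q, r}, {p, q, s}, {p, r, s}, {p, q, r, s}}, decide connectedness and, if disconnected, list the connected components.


(X, τ) is disconnected; components = [{r}, {s}, {p, q}].

Find clopen sets (U ∈ τ with X ∖ U ∈ τ):
  U = ∅, X ∖ U = {p, q, r, s} — both open, so U is clopen.
  U = {r}, X ∖ U = {p, q, s} — both open, so U is clopen.
  U = {s}, X ∖ U = {p, q, r} — both open, so U is clopen.
  U = {p, q}, X ∖ U = {r, s} — both open, so U is clopen.
  U = {r, s}, X ∖ U = {p, q} — both open, so U is clopen.
  U = {p, q, r}, X ∖ U = {s} — both open, so U is clopen.
  U = {p, q, s}, X ∖ U = {r} — both open, so U is clopen.
  U = {p, q, r, s}, X ∖ U = ∅ — both open, so U is clopen.
Nontrivial clopen(s) exist: e.g. {r}. So (X, τ) is disconnected.
Compute connected components by grouping points that agree on all clopens:
  component: {r}
  component: {s}
  component: {p, q}


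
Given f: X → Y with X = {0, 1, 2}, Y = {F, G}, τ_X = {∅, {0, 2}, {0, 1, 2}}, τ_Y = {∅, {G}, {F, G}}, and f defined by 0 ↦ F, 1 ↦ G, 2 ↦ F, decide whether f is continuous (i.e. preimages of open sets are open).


f is NOT continuous.

Compute f^{-1}(U) for each U ∈ τ_Y:
  U = ∅: f^{-1}(U) = ∅ ∈ τ_X ✓.
  U = {G}: f^{-1}(U) = {1} ∉ τ_X ✗.
  U = {F, G}: f^{-1}(U) = {0, 1, 2} ∈ τ_X ✓.
Found U = {G} with f^{-1}(U) = {1} not in τ_X. Therefore f is NOT continuous.


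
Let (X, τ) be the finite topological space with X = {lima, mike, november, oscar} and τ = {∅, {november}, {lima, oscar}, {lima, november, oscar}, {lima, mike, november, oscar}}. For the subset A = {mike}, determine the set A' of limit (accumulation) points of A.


A' = ∅

For each x ∈ X, list the open sets U ∈ τ with x ∈ U, then check whether U ∩ (A ∖ {x}) ≠ ∅ for every such U.
  x = lima: open {lima, oscar} ∋ x has {lima, oscar} ∩ (A ∖ {lima}) = ∅, so x is NOT a limit point.
  x = mike: open {lima, mike, november, oscar} ∋ x has {lima, mike, november, oscar} ∩ (A ∖ {mike}) = ∅, so x is NOT a limit point.
  x = november: open {november} ∋ x has {november} ∩ (A ∖ {november}) = ∅, so x is NOT a limit point.
  x = oscar: open {lima, oscar} ∋ x has {lima, oscar} ∩ (A ∖ {oscar}) = ∅, so x is NOT a limit point.
Collecting: A' = ∅.


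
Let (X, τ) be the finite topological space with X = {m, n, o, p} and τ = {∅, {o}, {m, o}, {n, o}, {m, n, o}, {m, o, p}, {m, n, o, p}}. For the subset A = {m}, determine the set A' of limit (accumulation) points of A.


A' = {p}

For each x ∈ X, list the open sets U ∈ τ with x ∈ U, then check whether U ∩ (A ∖ {x}) ≠ ∅ for every such U.
  x = m: open {m, o} ∋ x has {m, o} ∩ (A ∖ {m}) = ∅, so x is NOT a limit point.
  x = n: open {n, o} ∋ x has {n, o} ∩ (A ∖ {n}) = ∅, so x is NOT a limit point.
  x = o: open {o} ∋ x has {o} ∩ (A ∖ {o}) = ∅, so x is NOT a limit point.
  x = p: opens ∋ x are {m, o, p}, {m, n, o, p}; each meets A ∖ {p}, so x IS a limit point.
Collecting: A' = {p}.


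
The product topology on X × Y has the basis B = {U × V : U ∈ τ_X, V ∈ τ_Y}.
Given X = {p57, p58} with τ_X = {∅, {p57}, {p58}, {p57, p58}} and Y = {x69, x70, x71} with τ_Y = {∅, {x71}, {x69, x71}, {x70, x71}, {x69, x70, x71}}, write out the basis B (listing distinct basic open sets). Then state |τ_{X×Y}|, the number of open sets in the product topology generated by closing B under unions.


Basis B = {∅ × ∅, {p57} × {x71}, {p58} × {x71}, {p57} × {x69, x71}, {p57} × {x70, x71}, {p57, p58} × {x71}, {p58} × {x69, x71}, {p58} × {x70, x71}, {p57} × {x69, x70, x71}, {p58} × {x69, x70, x71}, {p57, p58} × {x69, x71}, {p57, p58} × {x70, x71}, {p57, p58} × {x69, x70, x71}}; |τ_{X×Y}| = 25.

Enumerate products U × V with U ∈ τ_X, V ∈ τ_Y (deduplicated):
  ∅ × ∅ = {} (∅)
  {p57} × {x71} = {(p57,x71)}
  {p58} × {x71} = {(p58,x71)}
  {p57} × {x69, x71} = {(p57,x69), (p57,x71)}
  {p57} × {x70, x71} = {(p57,x70), (p57,x71)}
  {p57, p58} × {x71} = {(p57,x71), (p58,x71)}
  {p58} × {x69, x71} = {(p58,x69), (p58,x71)}
  {p58} × {x70, x71} = {(p58,x70), (p58,x71)}
  {p57} × {x69, x70, x71} = {(p57,x69), (p57,x70), (p57,x71)}
  {p58} × {x69, x70, x71} = {(p58,x69), (p58,x70), (p58,x71)}
  {p57, p58} × {x69, x71} = {(p57,x69), (p57,x71), (p58,x69), (p58,x71)}
  {p57, p58} × {x70, x71} = {(p57,x70), (p57,x71), (p58,x70), (p58,x71)}
  {p57, p58} × {x69, x70, x71} = {(p57,x69), (p57,x70), (p57,x71), (p58,x69), (p58,x70), (p58,x71)}
These 13 distinct sets form the basis B.
Close under arbitrary unions to get τ_{X×Y}; counting gives |τ_{X×Y}| = 25.


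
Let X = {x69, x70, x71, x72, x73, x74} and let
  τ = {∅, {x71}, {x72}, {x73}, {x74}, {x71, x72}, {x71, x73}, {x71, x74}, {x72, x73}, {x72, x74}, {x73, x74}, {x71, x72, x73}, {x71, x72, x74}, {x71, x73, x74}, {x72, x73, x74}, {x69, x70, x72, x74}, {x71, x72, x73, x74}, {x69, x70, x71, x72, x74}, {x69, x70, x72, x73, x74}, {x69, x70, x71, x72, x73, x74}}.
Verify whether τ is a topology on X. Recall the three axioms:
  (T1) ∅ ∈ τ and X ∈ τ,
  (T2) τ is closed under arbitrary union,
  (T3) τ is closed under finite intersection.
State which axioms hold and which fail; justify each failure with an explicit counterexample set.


τ IS a topology on X.

Axiom (T1): ∅ ∈ τ? Yes; X ∈ τ? Yes.
Axiom (T2/T3): check pairwise unions and intersections of members of τ.
All pairwise intersections and unions checked — each lies in τ. Therefore τ satisfies (T1), (T2), (T3): it IS a topology on X.


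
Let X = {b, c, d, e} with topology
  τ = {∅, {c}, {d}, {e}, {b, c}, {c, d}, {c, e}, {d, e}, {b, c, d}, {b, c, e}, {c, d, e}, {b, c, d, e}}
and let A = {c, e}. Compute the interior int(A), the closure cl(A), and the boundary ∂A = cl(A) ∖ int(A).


int(A) = {c, e}, cl(A) = {b, c, e}, ∂A = {b}.

Closed sets in (X, τ) are complements of opens:
  closed(X, τ) = {∅, {b}, {d}, {e}, {b, c}, {b, d}, {b, e}, {d, e}, {b, c, d}, {b, c, e}, {b, d, e}, {b, c, d, e}}.
int(A) = ⋃ {U ∈ τ : U ⊆ A}. Opens contained in A: ∅, {c}, {e}, {c, e}.
Taking the union of these: int(A) = {c, e}.
cl(A) = ⋂ {C closed : A ⊆ C}. Closed sets containing A: {b, c, e}, {b, c, d, e}.
Intersecting these: cl(A) = {b, c, e}.
∂A = cl(A) ∖ int(A) = {b, c, e} ∖ {c, e} = {b}.


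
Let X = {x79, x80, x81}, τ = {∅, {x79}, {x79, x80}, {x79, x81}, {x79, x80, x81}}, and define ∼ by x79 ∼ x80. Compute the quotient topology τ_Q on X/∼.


X/∼ = {[x79=x80], [x81]}; |τ_Q| = 3.

Equivalence classes: [x79=x80], [x81].
Quotient map π: X → X/∼ sends x79 ↦ [x79=x80], x80 ↦ [x79=x80], x81 ↦ [x81].
For each subset V ⊆ X/∼, compute π^{-1}(V) ⊆ X and check whether π^{-1}(V) ∈ τ. V is open in τ_Q iff π^{-1}(V) ∈ τ.
  V = {}: π^{-1}(V) = ∅ ∈ τ ✓.
  V = {[x79=x80]}: π^{-1}(V) = {x79, x80} ∈ τ ✓.
  V = {[x81]}: π^{-1}(V) = {x81} ∉ τ ✗.
  V = {[x79=x80], [x81]}: π^{-1}(V) = {x79, x80, x81} ∈ τ ✓.
Open sets in the quotient: τ_Q = {{}, {[x79=x80]}, {[x79=x80], [x81]}} (3 elements).


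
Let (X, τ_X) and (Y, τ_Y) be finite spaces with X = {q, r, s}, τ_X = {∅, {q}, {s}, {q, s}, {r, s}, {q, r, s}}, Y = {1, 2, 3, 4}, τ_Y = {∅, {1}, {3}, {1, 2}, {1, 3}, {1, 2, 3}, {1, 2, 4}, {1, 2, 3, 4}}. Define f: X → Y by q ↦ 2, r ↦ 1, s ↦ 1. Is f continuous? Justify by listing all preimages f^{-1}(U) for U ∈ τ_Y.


f IS continuous.

Compute f^{-1}(U) for each U ∈ τ_Y:
  U = ∅: f^{-1}(U) = ∅ ∈ τ_X ✓.
  U = {1}: f^{-1}(U) = {r, s} ∈ τ_X ✓.
  U = {3}: f^{-1}(U) = ∅ ∈ τ_X ✓.
  U = {1, 2}: f^{-1}(U) = {q, r, s} ∈ τ_X ✓.
  U = {1, 3}: f^{-1}(U) = {r, s} ∈ τ_X ✓.
  U = {1, 2, 3}: f^{-1}(U) = {q, r, s} ∈ τ_X ✓.
  U = {1, 2, 4}: f^{-1}(U) = {q, r, s} ∈ τ_X ✓.
  U = {1, 2, 3, 4}: f^{-1}(U) = {q, r, s} ∈ τ_X ✓.
Every preimage lies in τ_X, so f IS continuous.


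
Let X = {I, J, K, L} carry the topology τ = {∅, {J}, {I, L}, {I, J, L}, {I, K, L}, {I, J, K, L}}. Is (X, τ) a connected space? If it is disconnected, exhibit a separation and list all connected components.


(X, τ) is disconnected; components = [{J}, {I, K, L}].

Find clopen sets (U ∈ τ with X ∖ U ∈ τ):
  U = ∅, X ∖ U = {I, J, K, L} — both open, so U is clopen.
  U = {J}, X ∖ U = {I, K, L} — both open, so U is clopen.
  U = {I, K, L}, X ∖ U = {J} — both open, so U is clopen.
  U = {I, J, K, L}, X ∖ U = ∅ — both open, so U is clopen.
Nontrivial clopen(s) exist: e.g. {I, K, L}. So (X, τ) is disconnected.
Compute connected components by grouping points that agree on all clopens:
  component: {J}
  component: {I, K, L}


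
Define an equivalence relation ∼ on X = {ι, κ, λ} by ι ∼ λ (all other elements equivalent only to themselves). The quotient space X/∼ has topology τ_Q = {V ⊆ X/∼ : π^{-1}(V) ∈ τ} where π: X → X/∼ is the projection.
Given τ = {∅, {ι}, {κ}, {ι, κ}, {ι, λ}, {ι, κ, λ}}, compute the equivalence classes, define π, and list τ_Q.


X/∼ = {[ι=λ], [κ]}; |τ_Q| = 4.

Equivalence classes: [ι=λ], [κ].
Quotient map π: X → X/∼ sends ι ↦ [ι=λ], κ ↦ [κ], λ ↦ [ι=λ].
For each subset V ⊆ X/∼, compute π^{-1}(V) ⊆ X and check whether π^{-1}(V) ∈ τ. V is open in τ_Q iff π^{-1}(V) ∈ τ.
  V = {}: π^{-1}(V) = ∅ ∈ τ ✓.
  V = {[ι=λ]}: π^{-1}(V) = {ι, λ} ∈ τ ✓.
  V = {[κ]}: π^{-1}(V) = {κ} ∈ τ ✓.
  V = {[ι=λ], [κ]}: π^{-1}(V) = {ι, κ, λ} ∈ τ ✓.
Open sets in the quotient: τ_Q = {{}, {[ι=λ]}, {[κ]}, {[ι=λ], [κ]}} (4 elements).


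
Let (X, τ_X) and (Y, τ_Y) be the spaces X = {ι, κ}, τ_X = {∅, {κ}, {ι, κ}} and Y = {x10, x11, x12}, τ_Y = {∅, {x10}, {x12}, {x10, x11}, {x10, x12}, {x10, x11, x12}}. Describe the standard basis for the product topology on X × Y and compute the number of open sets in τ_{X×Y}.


Basis B = {∅ × ∅, {κ} × {x10}, {κ} × {x12}, {ι, κ} × {x10}, {ι, κ} × {x12}, {κ} × {x10, x11}, {κ} × {x10, x12}, {κ} × {x10, x11, x12}, {ι, κ} × {x10, x11}, {ι, κ} × {x10, x12}, {ι, κ} × {x10, x11, x12}}; |τ_{X×Y}| = 18.

Enumerate products U × V with U ∈ τ_X, V ∈ τ_Y (deduplicated):
  ∅ × ∅ = {} (∅)
  {κ} × {x10} = {(κ,x10)}
  {κ} × {x12} = {(κ,x12)}
  {ι, κ} × {x10} = {(ι,x10), (κ,x10)}
  {ι, κ} × {x12} = {(ι,x12), (κ,x12)}
  {κ} × {x10, x11} = {(κ,x10), (κ,x11)}
  {κ} × {x10, x12} = {(κ,x10), (κ,x12)}
  {κ} × {x10, x11, x12} = {(κ,x10), (κ,x11), (κ,x12)}
  {ι, κ} × {x10, x11} = {(ι,x10), (ι,x11), (κ,x10), (κ,x11)}
  {ι, κ} × {x10, x12} = {(ι,x10), (ι,x12), (κ,x10), (κ,x12)}
  {ι, κ} × {x10, x11, x12} = {(ι,x10), (ι,x11), (ι,x12), (κ,x10), (κ,x11), (κ,x12)}
These 11 distinct sets form the basis B.
Close under arbitrary unions to get τ_{X×Y}; counting gives |τ_{X×Y}| = 18.


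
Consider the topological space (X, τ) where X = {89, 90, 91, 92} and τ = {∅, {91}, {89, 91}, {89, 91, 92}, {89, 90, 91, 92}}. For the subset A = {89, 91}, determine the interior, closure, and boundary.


int(A) = {89, 91}, cl(A) = {89, 90, 91, 92}, ∂A = {90, 92}.

Closed sets in (X, τ) are complements of opens:
  closed(X, τ) = {∅, {90}, {90, 92}, {89, 90, 92}, {89, 90, 91, 92}}.
int(A) = ⋃ {U ∈ τ : U ⊆ A}. Opens contained in A: ∅, {91}, {89, 91}.
Taking the union of these: int(A) = {89, 91}.
cl(A) = ⋂ {C closed : A ⊆ C}. Closed sets containing A: {89, 90, 91, 92}.
Intersecting these: cl(A) = {89, 90, 91, 92}.
∂A = cl(A) ∖ int(A) = {89, 90, 91, 92} ∖ {89, 91} = {90, 92}.


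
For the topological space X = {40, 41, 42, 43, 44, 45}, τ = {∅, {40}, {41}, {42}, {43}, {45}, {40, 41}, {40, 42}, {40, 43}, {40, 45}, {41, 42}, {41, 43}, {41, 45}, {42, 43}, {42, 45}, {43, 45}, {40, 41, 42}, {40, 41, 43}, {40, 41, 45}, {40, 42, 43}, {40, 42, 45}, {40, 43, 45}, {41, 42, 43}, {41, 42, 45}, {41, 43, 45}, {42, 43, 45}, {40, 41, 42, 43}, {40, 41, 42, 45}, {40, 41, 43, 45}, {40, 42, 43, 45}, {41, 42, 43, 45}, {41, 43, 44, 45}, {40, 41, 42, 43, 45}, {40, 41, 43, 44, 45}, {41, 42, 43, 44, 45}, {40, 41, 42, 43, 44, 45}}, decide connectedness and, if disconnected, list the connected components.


(X, τ) is disconnected; components = [{40}, {42}, {41, 43, 44, 45}].

Find clopen sets (U ∈ τ with X ∖ U ∈ τ):
  U = ∅, X ∖ U = {40, 41, 42, 43, 44, 45} — both open, so U is clopen.
  U = {40}, X ∖ U = {41, 42, 43, 44, 45} — both open, so U is clopen.
  U = {42}, X ∖ U = {40, 41, 43, 44, 45} — both open, so U is clopen.
  U = {40, 42}, X ∖ U = {41, 43, 44, 45} — both open, so U is clopen.
  U = {41, 43, 44, 45}, X ∖ U = {40, 42} — both open, so U is clopen.
  U = {40, 41, 43, 44, 45}, X ∖ U = {42} — both open, so U is clopen.
  U = {41, 42, 43, 44, 45}, X ∖ U = {40} — both open, so U is clopen.
  U = {40, 41, 42, 43, 44, 45}, X ∖ U = ∅ — both open, so U is clopen.
Nontrivial clopen(s) exist: e.g. {41, 43, 44, 45}. So (X, τ) is disconnected.
Compute connected components by grouping points that agree on all clopens:
  component: {40}
  component: {42}
  component: {41, 43, 44, 45}


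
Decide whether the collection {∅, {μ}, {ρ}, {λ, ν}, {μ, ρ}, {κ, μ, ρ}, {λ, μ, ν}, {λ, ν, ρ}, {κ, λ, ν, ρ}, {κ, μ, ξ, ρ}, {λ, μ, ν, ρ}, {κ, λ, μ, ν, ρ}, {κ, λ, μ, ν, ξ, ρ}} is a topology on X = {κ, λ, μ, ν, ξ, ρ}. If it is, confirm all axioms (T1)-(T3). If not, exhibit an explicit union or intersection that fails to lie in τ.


τ is NOT a topology on X.

Axiom (T1): ∅ ∈ τ? Yes; X ∈ τ? Yes.
Axiom (T2/T3): check pairwise unions and intersections of members of τ.
Counterexample for (T3): {κ, μ, ρ} ∩ {κ, λ, ν, ρ} = {κ, ρ} ∉ τ. Therefore τ is NOT a topology.


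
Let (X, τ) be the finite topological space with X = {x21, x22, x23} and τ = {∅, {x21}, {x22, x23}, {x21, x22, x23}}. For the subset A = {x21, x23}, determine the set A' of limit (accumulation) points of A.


A' = {x22}

For each x ∈ X, list the open sets U ∈ τ with x ∈ U, then check whether U ∩ (A ∖ {x}) ≠ ∅ for every such U.
  x = x21: open {x21} ∋ x has {x21} ∩ (A ∖ {x21}) = ∅, so x is NOT a limit point.
  x = x22: opens ∋ x are {x22, x23}, {x21, x22, x23}; each meets A ∖ {x22}, so x IS a limit point.
  x = x23: open {x22, x23} ∋ x has {x22, x23} ∩ (A ∖ {x23}) = ∅, so x is NOT a limit point.
Collecting: A' = {x22}.


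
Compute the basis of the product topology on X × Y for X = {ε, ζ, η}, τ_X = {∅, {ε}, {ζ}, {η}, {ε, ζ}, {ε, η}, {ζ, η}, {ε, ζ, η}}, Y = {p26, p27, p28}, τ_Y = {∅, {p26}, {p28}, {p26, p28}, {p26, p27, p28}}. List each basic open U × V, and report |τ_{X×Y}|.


Basis B = {∅ × ∅, {ε} × {p26}, {ε} × {p28}, {ζ} × {p26}, {ζ} × {p28}, {η} × {p26}, {η} × {p28}, {ε} × {p26, p28}, {ε, ζ} × {p26}, {ε, η} × {p26}, {ε, ζ} × {p28}, {ε, η} × {p28}, {ζ} × {p26, p28}, {ζ, η} × {p26}, {ζ, η} × {p28}, {η} × {p26, p28}, {ε} × {p26, p27, p28}, {ε, ζ, η} × {p26}, {ε, ζ, η} × {p28}, {ζ} × {p26, p27, p28}, {η} × {p26, p27, p28}, {ε, ζ} × {p26, p28}, {ε, η} × {p26, p28}, {ζ, η} × {p26, p28}, {ε, ζ} × {p26, p27, p28}, {ε, η} × {p26, p27, p28}, {ε, ζ, η} × {p26, p28}, {ζ, η} × {p26, p27, p28}, {ε, ζ, η} × {p26, p27, p28}}; |τ_{X×Y}| = 125.

Enumerate products U × V with U ∈ τ_X, V ∈ τ_Y (deduplicated):
  ∅ × ∅ = {} (∅)
  {ε} × {p26} = {(ε,p26)}
  {ε} × {p28} = {(ε,p28)}
  {ζ} × {p26} = {(ζ,p26)}
  {ζ} × {p28} = {(ζ,p28)}
  {η} × {p26} = {(η,p26)}
  {η} × {p28} = {(η,p28)}
  {ε} × {p26, p28} = {(ε,p26), (ε,p28)}
  {ε, ζ} × {p26} = {(ε,p26), (ζ,p26)}
  {ε, η} × {p26} = {(ε,p26), (η,p26)}
  {ε, ζ} × {p28} = {(ε,p28), (ζ,p28)}
  {ε, η} × {p28} = {(ε,p28), (η,p28)}
  {ζ} × {p26, p28} = {(ζ,p26), (ζ,p28)}
  {ζ, η} × {p26} = {(ζ,p26), (η,p26)}
  {ζ, η} × {p28} = {(ζ,p28), (η,p28)}
  {η} × {p26, p28} = {(η,p26), (η,p28)}
  {ε} × {p26, p27, p28} = {(ε,p26), (ε,p27), (ε,p28)}
  {ε, ζ, η} × {p26} = {(ε,p26), (ζ,p26), (η,p26)}
  {ε, ζ, η} × {p28} = {(ε,p28), (ζ,p28), (η,p28)}
  {ζ} × {p26, p27, p28} = {(ζ,p26), (ζ,p27), (ζ,p28)}
  {η} × {p26, p27, p28} = {(η,p26), (η,p27), (η,p28)}
  {ε, ζ} × {p26, p28} = {(ε,p26), (ε,p28), (ζ,p26), (ζ,p28)}
  {ε, η} × {p26, p28} = {(ε,p26), (ε,p28), (η,p26), (η,p28)}
  {ζ, η} × {p26, p28} = {(ζ,p26), (ζ,p28), (η,p26), (η,p28)}
  {ε, ζ} × {p26, p27, p28} = {(ε,p26), (ε,p27), (ε,p28), (ζ,p26), (ζ,p27), (ζ,p28)}
  {ε, η} × {p26, p27, p28} = {(ε,p26), (ε,p27), (ε,p28), (η,p26), (η,p27), (η,p28)}
  {ε, ζ, η} × {p26, p28} = {(ε,p26), (ε,p28), (ζ,p26), (ζ,p28), (η,p26), (η,p28)}
  {ζ, η} × {p26, p27, p28} = {(ζ,p26), (ζ,p27), (ζ,p28), (η,p26), (η,p27), (η,p28)}
  {ε, ζ, η} × {p26, p27, p28} = {(ε,p26), (ε,p27), (ε,p28), (ζ,p26), (ζ,p27), (ζ,p28), (η,p26), (η,p27), (η,p28)}
These 29 distinct sets form the basis B.
Close under arbitrary unions to get τ_{X×Y}; counting gives |τ_{X×Y}| = 125.


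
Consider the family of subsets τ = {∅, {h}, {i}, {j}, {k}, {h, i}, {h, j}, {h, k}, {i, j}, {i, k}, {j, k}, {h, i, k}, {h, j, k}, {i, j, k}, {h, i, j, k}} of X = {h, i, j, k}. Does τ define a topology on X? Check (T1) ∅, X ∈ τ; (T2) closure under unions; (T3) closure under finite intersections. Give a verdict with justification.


τ is NOT a topology on X.

Axiom (T1): ∅ ∈ τ? Yes; X ∈ τ? Yes.
Axiom (T2/T3): check pairwise unions and intersections of members of τ.
Counterexample for (T2): {h} ∪ {i, j} = {h, i, j} ∉ τ. Therefore τ is NOT a topology.


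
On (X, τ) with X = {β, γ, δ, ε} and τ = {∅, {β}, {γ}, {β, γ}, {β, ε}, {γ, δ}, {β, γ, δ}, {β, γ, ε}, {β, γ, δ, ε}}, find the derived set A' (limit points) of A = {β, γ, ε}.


A' = {δ, ε}

For each x ∈ X, list the open sets U ∈ τ with x ∈ U, then check whether U ∩ (A ∖ {x}) ≠ ∅ for every such U.
  x = β: open {β} ∋ x has {β} ∩ (A ∖ {β}) = ∅, so x is NOT a limit point.
  x = γ: open {γ} ∋ x has {γ} ∩ (A ∖ {γ}) = ∅, so x is NOT a limit point.
  x = δ: opens ∋ x are {γ, δ}, {β, γ, δ}, {β, γ, δ, ε}; each meets A ∖ {δ}, so x IS a limit point.
  x = ε: opens ∋ x are {β, ε}, {β, γ, ε}, {β, γ, δ, ε}; each meets A ∖ {ε}, so x IS a limit point.
Collecting: A' = {δ, ε}.


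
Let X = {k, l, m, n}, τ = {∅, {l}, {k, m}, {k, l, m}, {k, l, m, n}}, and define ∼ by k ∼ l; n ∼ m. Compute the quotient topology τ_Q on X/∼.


X/∼ = {[k=l], [m=n]}; |τ_Q| = 2.

Equivalence classes: [k=l], [m=n].
Quotient map π: X → X/∼ sends k ↦ [k=l], l ↦ [k=l], m ↦ [m=n], n ↦ [m=n].
For each subset V ⊆ X/∼, compute π^{-1}(V) ⊆ X and check whether π^{-1}(V) ∈ τ. V is open in τ_Q iff π^{-1}(V) ∈ τ.
  V = {}: π^{-1}(V) = ∅ ∈ τ ✓.
  V = {[k=l]}: π^{-1}(V) = {k, l} ∉ τ ✗.
  V = {[m=n]}: π^{-1}(V) = {m, n} ∉ τ ✗.
  V = {[k=l], [m=n]}: π^{-1}(V) = {k, l, m, n} ∈ τ ✓.
Open sets in the quotient: τ_Q = {{}, {[k=l], [m=n]}} (2 elements).


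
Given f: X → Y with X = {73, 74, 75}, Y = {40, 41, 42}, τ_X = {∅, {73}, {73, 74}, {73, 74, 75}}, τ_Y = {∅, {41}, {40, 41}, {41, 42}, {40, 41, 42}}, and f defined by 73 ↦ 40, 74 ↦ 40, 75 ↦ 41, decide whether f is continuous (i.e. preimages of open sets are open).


f is NOT continuous.

Compute f^{-1}(U) for each U ∈ τ_Y:
  U = ∅: f^{-1}(U) = ∅ ∈ τ_X ✓.
  U = {41}: f^{-1}(U) = {75} ∉ τ_X ✗.
  U = {40, 41}: f^{-1}(U) = {73, 74, 75} ∈ τ_X ✓.
  U = {41, 42}: f^{-1}(U) = {75} ∉ τ_X ✗.
  U = {40, 41, 42}: f^{-1}(U) = {73, 74, 75} ∈ τ_X ✓.
Found U = {41} with f^{-1}(U) = {75} not in τ_X. Therefore f is NOT continuous.


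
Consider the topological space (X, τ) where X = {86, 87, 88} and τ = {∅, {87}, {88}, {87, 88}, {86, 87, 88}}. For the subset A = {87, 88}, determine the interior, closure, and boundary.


int(A) = {87, 88}, cl(A) = {86, 87, 88}, ∂A = {86}.

Closed sets in (X, τ) are complements of opens:
  closed(X, τ) = {∅, {86}, {86, 87}, {86, 88}, {86, 87, 88}}.
int(A) = ⋃ {U ∈ τ : U ⊆ A}. Opens contained in A: ∅, {87}, {88}, {87, 88}.
Taking the union of these: int(A) = {87, 88}.
cl(A) = ⋂ {C closed : A ⊆ C}. Closed sets containing A: {86, 87, 88}.
Intersecting these: cl(A) = {86, 87, 88}.
∂A = cl(A) ∖ int(A) = {86, 87, 88} ∖ {87, 88} = {86}.


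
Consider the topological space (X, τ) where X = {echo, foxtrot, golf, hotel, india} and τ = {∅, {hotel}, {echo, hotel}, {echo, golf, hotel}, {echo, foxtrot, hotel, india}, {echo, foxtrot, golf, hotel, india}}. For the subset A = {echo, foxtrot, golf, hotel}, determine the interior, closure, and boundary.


int(A) = {echo, golf, hotel}, cl(A) = {echo, foxtrot, golf, hotel, india}, ∂A = {foxtrot, india}.

Closed sets in (X, τ) are complements of opens:
  closed(X, τ) = {∅, {golf}, {foxtrot, india}, {foxtrot, golf, india}, {echo, foxtrot, golf, india}, {echo, foxtrot, golf, hotel, india}}.
int(A) = ⋃ {U ∈ τ : U ⊆ A}. Opens contained in A: ∅, {hotel}, {echo, hotel}, {echo, golf, hotel}.
Taking the union of these: int(A) = {echo, golf, hotel}.
cl(A) = ⋂ {C closed : A ⊆ C}. Closed sets containing A: {echo, foxtrot, golf, hotel, india}.
Intersecting these: cl(A) = {echo, foxtrot, golf, hotel, india}.
∂A = cl(A) ∖ int(A) = {echo, foxtrot, golf, hotel, india} ∖ {echo, golf, hotel} = {foxtrot, india}.


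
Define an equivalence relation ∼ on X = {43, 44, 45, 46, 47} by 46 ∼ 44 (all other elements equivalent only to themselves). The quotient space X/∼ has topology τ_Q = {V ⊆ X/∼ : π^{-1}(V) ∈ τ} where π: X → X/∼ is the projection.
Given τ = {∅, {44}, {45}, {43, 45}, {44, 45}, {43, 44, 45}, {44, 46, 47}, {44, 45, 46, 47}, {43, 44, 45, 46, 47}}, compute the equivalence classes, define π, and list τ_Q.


X/∼ = {[43], [44=46], [45], [47]}; |τ_Q| = 6.

Equivalence classes: [43], [44=46], [45], [47].
Quotient map π: X → X/∼ sends 43 ↦ [43], 44 ↦ [44=46], 45 ↦ [45], 46 ↦ [44=46], 47 ↦ [47].
For each subset V ⊆ X/∼, compute π^{-1}(V) ⊆ X and check whether π^{-1}(V) ∈ τ. V is open in τ_Q iff π^{-1}(V) ∈ τ.
  V = {}: π^{-1}(V) = ∅ ∈ τ ✓.
  V = {[43]}: π^{-1}(V) = {43} ∉ τ ✗.
  V = {[44=46]}: π^{-1}(V) = {44, 46} ∉ τ ✗.
  V = {[43], [44=46]}: π^{-1}(V) = {43, 44, 46} ∉ τ ✗.
  V = {[45]}: π^{-1}(V) = {45} ∈ τ ✓.
  V = {[43], [45]}: π^{-1}(V) = {43, 45} ∈ τ ✓.
  V = {[44=46], [45]}: π^{-1}(V) = {44, 45, 46} ∉ τ ✗.
  V = {[43], [44=46], [45]}: π^{-1}(V) = {43, 44, 45, 46} ∉ τ ✗.
  V = {[47]}: π^{-1}(V) = {47} ∉ τ ✗.
  V = {[43], [47]}: π^{-1}(V) = {43, 47} ∉ τ ✗.
  V = {[44=46], [47]}: π^{-1}(V) = {44, 46, 47} ∈ τ ✓.
  V = {[43], [44=46], [47]}: π^{-1}(V) = {43, 44, 46, 47} ∉ τ ✗.
  V = {[45], [47]}: π^{-1}(V) = {45, 47} ∉ τ ✗.
  V = {[43], [45], [47]}: π^{-1}(V) = {43, 45, 47} ∉ τ ✗.
  V = {[44=46], [45], [47]}: π^{-1}(V) = {44, 45, 46, 47} ∈ τ ✓.
  V = {[43], [44=46], [45], [47]}: π^{-1}(V) = {43, 44, 45, 46, 47} ∈ τ ✓.
Open sets in the quotient: τ_Q = {{}, {[45]}, {[43], [45]}, {[44=46], [47]}, {[44=46], [45], [47]}, {[43], [44=46], [45], [47]}} (6 elements).


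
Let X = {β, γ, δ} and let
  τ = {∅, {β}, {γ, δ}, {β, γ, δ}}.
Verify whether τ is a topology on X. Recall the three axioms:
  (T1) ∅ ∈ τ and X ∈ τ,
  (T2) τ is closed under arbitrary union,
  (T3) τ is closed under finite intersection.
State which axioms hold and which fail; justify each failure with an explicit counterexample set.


τ IS a topology on X.

Axiom (T1): ∅ ∈ τ? Yes; X ∈ τ? Yes.
Axiom (T2/T3): check pairwise unions and intersections of members of τ.
All pairwise intersections and unions checked — each lies in τ. Therefore τ satisfies (T1), (T2), (T3): it IS a topology on X.


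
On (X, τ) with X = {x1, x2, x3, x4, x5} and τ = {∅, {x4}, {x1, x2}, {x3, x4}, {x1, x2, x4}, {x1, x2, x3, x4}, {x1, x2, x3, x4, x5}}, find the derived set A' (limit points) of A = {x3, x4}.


A' = {x3, x5}

For each x ∈ X, list the open sets U ∈ τ with x ∈ U, then check whether U ∩ (A ∖ {x}) ≠ ∅ for every such U.
  x = x1: open {x1, x2} ∋ x has {x1, x2} ∩ (A ∖ {x1}) = ∅, so x is NOT a limit point.
  x = x2: open {x1, x2} ∋ x has {x1, x2} ∩ (A ∖ {x2}) = ∅, so x is NOT a limit point.
  x = x3: opens ∋ x are {x3, x4}, {x1, x2, x3, x4}, {x1, x2, x3, x4, x5}; each meets A ∖ {x3}, so x IS a limit point.
  x = x4: open {x4} ∋ x has {x4} ∩ (A ∖ {x4}) = ∅, so x is NOT a limit point.
  x = x5: opens ∋ x are {x1, x2, x3, x4, x5}; each meets A ∖ {x5}, so x IS a limit point.
Collecting: A' = {x3, x5}.


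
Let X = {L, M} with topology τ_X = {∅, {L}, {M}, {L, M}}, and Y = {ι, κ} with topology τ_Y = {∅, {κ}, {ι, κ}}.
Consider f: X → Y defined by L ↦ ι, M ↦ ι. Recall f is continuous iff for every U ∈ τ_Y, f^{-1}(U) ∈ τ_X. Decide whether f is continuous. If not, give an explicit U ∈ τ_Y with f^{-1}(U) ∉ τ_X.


f IS continuous.

Compute f^{-1}(U) for each U ∈ τ_Y:
  U = ∅: f^{-1}(U) = ∅ ∈ τ_X ✓.
  U = {κ}: f^{-1}(U) = ∅ ∈ τ_X ✓.
  U = {ι, κ}: f^{-1}(U) = {L, M} ∈ τ_X ✓.
Every preimage lies in τ_X, so f IS continuous.


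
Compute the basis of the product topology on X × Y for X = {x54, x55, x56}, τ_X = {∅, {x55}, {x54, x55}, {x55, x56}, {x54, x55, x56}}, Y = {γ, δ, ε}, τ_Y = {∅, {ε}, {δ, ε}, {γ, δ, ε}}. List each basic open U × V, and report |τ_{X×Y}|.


Basis B = {∅ × ∅, {x55} × {ε}, {x54, x55} × {ε}, {x55} × {δ, ε}, {x55, x56} × {ε}, {x54, x55, x56} × {ε}, {x55} × {γ, δ, ε}, {x54, x55} × {δ, ε}, {x55, x56} × {δ, ε}, {x54, x55} × {γ, δ, ε}, {x54, x55, x56} × {δ, ε}, {x55, x56} × {γ, δ, ε}, {x54, x55, x56} × {γ, δ, ε}}; |τ_{X×Y}| = 30.

Enumerate products U × V with U ∈ τ_X, V ∈ τ_Y (deduplicated):
  ∅ × ∅ = {} (∅)
  {x55} × {ε} = {(x55,ε)}
  {x54, x55} × {ε} = {(x54,ε), (x55,ε)}
  {x55} × {δ, ε} = {(x55,δ), (x55,ε)}
  {x55, x56} × {ε} = {(x55,ε), (x56,ε)}
  {x54, x55, x56} × {ε} = {(x54,ε), (x55,ε), (x56,ε)}
  {x55} × {γ, δ, ε} = {(x55,γ), (x55,δ), (x55,ε)}
  {x54, x55} × {δ, ε} = {(x54,δ), (x54,ε), (x55,δ), (x55,ε)}
  {x55, x56} × {δ, ε} = {(x55,δ), (x55,ε), (x56,δ), (x56,ε)}
  {x54, x55} × {γ, δ, ε} = {(x54,γ), (x54,δ), (x54,ε), (x55,γ), (x55,δ), (x55,ε)}
  {x54, x55, x56} × {δ, ε} = {(x54,δ), (x54,ε), (x55,δ), (x55,ε), (x56,δ), (x56,ε)}
  {x55, x56} × {γ, δ, ε} = {(x55,γ), (x55,δ), (x55,ε), (x56,γ), (x56,δ), (x56,ε)}
  {x54, x55, x56} × {γ, δ, ε} = {(x54,γ), (x54,δ), (x54,ε), (x55,γ), (x55,δ), (x55,ε), (x56,γ), (x56,δ), (x56,ε)}
These 13 distinct sets form the basis B.
Close under arbitrary unions to get τ_{X×Y}; counting gives |τ_{X×Y}| = 30.
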